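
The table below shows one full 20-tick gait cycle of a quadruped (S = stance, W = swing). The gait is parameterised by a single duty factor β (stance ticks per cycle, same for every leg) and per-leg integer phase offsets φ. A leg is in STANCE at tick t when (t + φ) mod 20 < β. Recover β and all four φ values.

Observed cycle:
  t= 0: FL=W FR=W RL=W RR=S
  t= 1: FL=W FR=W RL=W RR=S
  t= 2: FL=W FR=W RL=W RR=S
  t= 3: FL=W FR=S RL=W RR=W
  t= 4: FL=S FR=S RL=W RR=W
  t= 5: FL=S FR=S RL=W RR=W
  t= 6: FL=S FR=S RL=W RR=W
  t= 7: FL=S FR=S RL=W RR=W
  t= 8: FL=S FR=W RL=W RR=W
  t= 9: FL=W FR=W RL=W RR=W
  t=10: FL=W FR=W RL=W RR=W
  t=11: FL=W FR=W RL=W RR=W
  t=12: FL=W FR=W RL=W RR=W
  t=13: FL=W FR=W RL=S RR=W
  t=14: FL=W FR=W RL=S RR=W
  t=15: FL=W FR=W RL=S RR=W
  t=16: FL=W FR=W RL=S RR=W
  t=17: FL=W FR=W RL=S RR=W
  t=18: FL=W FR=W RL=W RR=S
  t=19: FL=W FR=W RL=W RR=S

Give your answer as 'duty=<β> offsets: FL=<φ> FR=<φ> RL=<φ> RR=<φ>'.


duty β = stance ticks per leg = 5
FL: stance ticks = 5; W→S at t=4 → φ=16
FR: stance ticks = 5; W→S at t=3 → φ=17
RL: stance ticks = 5; W→S at t=13 → φ=7
RR: stance ticks = 5; W→S at t=18 → φ=2

duty=5 offsets: FL=16 FR=17 RL=7 RR=2


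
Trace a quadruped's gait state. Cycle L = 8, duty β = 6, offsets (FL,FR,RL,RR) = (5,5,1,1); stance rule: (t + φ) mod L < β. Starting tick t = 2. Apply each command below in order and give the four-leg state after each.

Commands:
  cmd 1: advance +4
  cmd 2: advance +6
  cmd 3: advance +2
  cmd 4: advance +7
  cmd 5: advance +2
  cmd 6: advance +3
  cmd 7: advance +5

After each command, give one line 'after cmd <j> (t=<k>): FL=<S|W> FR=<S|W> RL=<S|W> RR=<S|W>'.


start t=2: FL=W FR=W RL=S RR=S
cmd 1: advance +4 → t=6, phase=(3,3,7,7) → FL=S FR=S RL=W RR=W
cmd 2: advance +6 → t=12, phase=(1,1,5,5) → FL=S FR=S RL=S RR=S
cmd 3: advance +2 → t=14, phase=(3,3,7,7) → FL=S FR=S RL=W RR=W
cmd 4: advance +7 → t=21, phase=(2,2,6,6) → FL=S FR=S RL=W RR=W
cmd 5: advance +2 → t=23, phase=(4,4,0,0) → FL=S FR=S RL=S RR=S
cmd 6: advance +3 → t=26, phase=(7,7,3,3) → FL=W FR=W RL=S RR=S
cmd 7: advance +5 → t=31, phase=(4,4,0,0) → FL=S FR=S RL=S RR=S

after cmd 1 (t=6): FL=S FR=S RL=W RR=W
after cmd 2 (t=12): FL=S FR=S RL=S RR=S
after cmd 3 (t=14): FL=S FR=S RL=W RR=W
after cmd 4 (t=21): FL=S FR=S RL=W RR=W
after cmd 5 (t=23): FL=S FR=S RL=S RR=S
after cmd 6 (t=26): FL=W FR=W RL=S RR=S
after cmd 7 (t=31): FL=S FR=S RL=S RR=S


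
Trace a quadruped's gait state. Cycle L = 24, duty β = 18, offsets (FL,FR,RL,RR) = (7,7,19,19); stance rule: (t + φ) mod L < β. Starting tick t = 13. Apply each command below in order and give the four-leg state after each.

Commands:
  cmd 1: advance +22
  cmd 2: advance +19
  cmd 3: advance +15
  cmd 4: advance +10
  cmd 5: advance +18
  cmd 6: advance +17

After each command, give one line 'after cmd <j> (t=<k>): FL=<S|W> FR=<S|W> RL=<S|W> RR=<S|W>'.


after cmd 1 (t=35): FL=W FR=W RL=S RR=S
after cmd 2 (t=54): FL=S FR=S RL=S RR=S
after cmd 3 (t=69): FL=S FR=S RL=S RR=S
after cmd 4 (t=79): FL=S FR=S RL=S RR=S
after cmd 5 (t=97): FL=S FR=S RL=W RR=W
after cmd 6 (t=114): FL=S FR=S RL=S RR=S

start t=13: FL=W FR=W RL=S RR=S
cmd 1: advance +22 → t=35, phase=(18,18,6,6) → FL=W FR=W RL=S RR=S
cmd 2: advance +19 → t=54, phase=(13,13,1,1) → FL=S FR=S RL=S RR=S
cmd 3: advance +15 → t=69, phase=(4,4,16,16) → FL=S FR=S RL=S RR=S
cmd 4: advance +10 → t=79, phase=(14,14,2,2) → FL=S FR=S RL=S RR=S
cmd 5: advance +18 → t=97, phase=(8,8,20,20) → FL=S FR=S RL=W RR=W
cmd 6: advance +17 → t=114, phase=(1,1,13,13) → FL=S FR=S RL=S RR=S


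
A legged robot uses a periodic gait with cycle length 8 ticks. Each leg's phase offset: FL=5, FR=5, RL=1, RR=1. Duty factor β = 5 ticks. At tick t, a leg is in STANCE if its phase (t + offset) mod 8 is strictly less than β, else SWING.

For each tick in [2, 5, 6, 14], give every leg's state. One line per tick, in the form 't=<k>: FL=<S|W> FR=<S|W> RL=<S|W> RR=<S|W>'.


t=2: FL=W FR=W RL=S RR=S
t=5: FL=S FR=S RL=W RR=W
t=6: FL=S FR=S RL=W RR=W
t=14: FL=S FR=S RL=W RR=W

t=2: phase=(7,7,3,3) vs β=5 → FL=W FR=W RL=S RR=S
t=5: phase=(2,2,6,6) vs β=5 → FL=S FR=S RL=W RR=W
t=6: phase=(3,3,7,7) vs β=5 → FL=S FR=S RL=W RR=W
t=14: phase=(3,3,7,7) vs β=5 → FL=S FR=S RL=W RR=W


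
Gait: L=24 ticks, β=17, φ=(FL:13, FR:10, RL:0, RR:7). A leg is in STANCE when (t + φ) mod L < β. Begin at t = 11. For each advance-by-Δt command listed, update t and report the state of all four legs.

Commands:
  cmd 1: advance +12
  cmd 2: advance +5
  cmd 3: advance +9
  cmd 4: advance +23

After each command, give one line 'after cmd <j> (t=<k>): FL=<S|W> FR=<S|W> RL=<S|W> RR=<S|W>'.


start t=11: FL=S FR=W RL=S RR=W
cmd 1: advance +12 → t=23, phase=(12,9,23,6) → FL=S FR=S RL=W RR=S
cmd 2: advance +5 → t=28, phase=(17,14,4,11) → FL=W FR=S RL=S RR=S
cmd 3: advance +9 → t=37, phase=(2,23,13,20) → FL=S FR=W RL=S RR=W
cmd 4: advance +23 → t=60, phase=(1,22,12,19) → FL=S FR=W RL=S RR=W

after cmd 1 (t=23): FL=S FR=S RL=W RR=S
after cmd 2 (t=28): FL=W FR=S RL=S RR=S
after cmd 3 (t=37): FL=S FR=W RL=S RR=W
after cmd 4 (t=60): FL=S FR=W RL=S RR=W


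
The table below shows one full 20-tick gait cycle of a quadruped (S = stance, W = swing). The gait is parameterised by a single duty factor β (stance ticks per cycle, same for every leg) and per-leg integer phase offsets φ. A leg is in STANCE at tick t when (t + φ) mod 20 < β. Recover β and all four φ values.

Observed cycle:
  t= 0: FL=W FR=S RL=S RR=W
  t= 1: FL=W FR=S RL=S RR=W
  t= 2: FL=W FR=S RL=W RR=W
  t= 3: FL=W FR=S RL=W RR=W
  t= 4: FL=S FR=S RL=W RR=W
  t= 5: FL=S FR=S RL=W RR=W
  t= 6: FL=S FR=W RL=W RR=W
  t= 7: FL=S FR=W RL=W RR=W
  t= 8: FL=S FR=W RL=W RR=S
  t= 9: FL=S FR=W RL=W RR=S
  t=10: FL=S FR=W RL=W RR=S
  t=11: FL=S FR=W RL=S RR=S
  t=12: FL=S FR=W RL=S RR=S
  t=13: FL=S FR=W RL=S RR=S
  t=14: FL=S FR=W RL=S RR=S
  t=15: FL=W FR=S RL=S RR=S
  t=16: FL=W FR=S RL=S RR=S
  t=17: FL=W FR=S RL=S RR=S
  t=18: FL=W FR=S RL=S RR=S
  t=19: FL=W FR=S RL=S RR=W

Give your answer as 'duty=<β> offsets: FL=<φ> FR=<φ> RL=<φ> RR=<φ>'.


duty=11 offsets: FL=16 FR=5 RL=9 RR=12

duty β = stance ticks per leg = 11
FL: stance ticks = 11; W→S at t=4 → φ=16
FR: stance ticks = 11; W→S at t=15 → φ=5
RL: stance ticks = 11; W→S at t=11 → φ=9
RR: stance ticks = 11; W→S at t=8 → φ=12


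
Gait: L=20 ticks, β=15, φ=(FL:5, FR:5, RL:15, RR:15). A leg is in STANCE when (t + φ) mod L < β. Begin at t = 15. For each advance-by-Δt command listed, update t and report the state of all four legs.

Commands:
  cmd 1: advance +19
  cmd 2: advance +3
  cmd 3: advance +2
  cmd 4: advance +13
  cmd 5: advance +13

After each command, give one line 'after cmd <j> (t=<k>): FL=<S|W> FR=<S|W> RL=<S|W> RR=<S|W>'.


after cmd 1 (t=34): FL=W FR=W RL=S RR=S
after cmd 2 (t=37): FL=S FR=S RL=S RR=S
after cmd 3 (t=39): FL=S FR=S RL=S RR=S
after cmd 4 (t=52): FL=W FR=W RL=S RR=S
after cmd 5 (t=65): FL=S FR=S RL=S RR=S

start t=15: FL=S FR=S RL=S RR=S
cmd 1: advance +19 → t=34, phase=(19,19,9,9) → FL=W FR=W RL=S RR=S
cmd 2: advance +3 → t=37, phase=(2,2,12,12) → FL=S FR=S RL=S RR=S
cmd 3: advance +2 → t=39, phase=(4,4,14,14) → FL=S FR=S RL=S RR=S
cmd 4: advance +13 → t=52, phase=(17,17,7,7) → FL=W FR=W RL=S RR=S
cmd 5: advance +13 → t=65, phase=(10,10,0,0) → FL=S FR=S RL=S RR=S


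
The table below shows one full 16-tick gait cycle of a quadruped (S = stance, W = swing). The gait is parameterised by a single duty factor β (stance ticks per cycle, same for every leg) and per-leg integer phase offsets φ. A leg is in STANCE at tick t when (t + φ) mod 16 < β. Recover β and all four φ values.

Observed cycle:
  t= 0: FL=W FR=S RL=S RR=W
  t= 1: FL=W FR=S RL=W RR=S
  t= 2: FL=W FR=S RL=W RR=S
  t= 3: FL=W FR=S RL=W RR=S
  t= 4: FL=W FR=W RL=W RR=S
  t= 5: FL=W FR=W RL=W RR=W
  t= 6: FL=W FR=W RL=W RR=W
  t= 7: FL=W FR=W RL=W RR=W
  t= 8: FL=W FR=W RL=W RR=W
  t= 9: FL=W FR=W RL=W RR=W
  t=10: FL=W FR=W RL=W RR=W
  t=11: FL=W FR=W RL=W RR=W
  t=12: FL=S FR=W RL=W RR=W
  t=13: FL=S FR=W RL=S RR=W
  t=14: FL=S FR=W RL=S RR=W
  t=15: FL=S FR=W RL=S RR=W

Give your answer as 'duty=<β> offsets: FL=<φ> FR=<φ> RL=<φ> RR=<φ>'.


duty β = stance ticks per leg = 4
FL: stance ticks = 4; W→S at t=12 → φ=4
FR: stance ticks = 4; W→S at t=0 → φ=0
RL: stance ticks = 4; W→S at t=13 → φ=3
RR: stance ticks = 4; W→S at t=1 → φ=15

duty=4 offsets: FL=4 FR=0 RL=3 RR=15


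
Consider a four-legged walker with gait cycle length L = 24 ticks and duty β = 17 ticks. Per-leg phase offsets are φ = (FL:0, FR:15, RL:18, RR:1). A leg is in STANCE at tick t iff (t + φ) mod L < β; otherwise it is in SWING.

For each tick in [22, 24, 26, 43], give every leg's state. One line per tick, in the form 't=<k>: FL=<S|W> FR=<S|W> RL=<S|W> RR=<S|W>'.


t=22: FL=W FR=S RL=S RR=W
t=24: FL=S FR=S RL=W RR=S
t=26: FL=S FR=W RL=W RR=S
t=43: FL=W FR=S RL=S RR=W

t=22: phase=(22,13,16,23) vs β=17 → FL=W FR=S RL=S RR=W
t=24: phase=(0,15,18,1) vs β=17 → FL=S FR=S RL=W RR=S
t=26: phase=(2,17,20,3) vs β=17 → FL=S FR=W RL=W RR=S
t=43: phase=(19,10,13,20) vs β=17 → FL=W FR=S RL=S RR=W


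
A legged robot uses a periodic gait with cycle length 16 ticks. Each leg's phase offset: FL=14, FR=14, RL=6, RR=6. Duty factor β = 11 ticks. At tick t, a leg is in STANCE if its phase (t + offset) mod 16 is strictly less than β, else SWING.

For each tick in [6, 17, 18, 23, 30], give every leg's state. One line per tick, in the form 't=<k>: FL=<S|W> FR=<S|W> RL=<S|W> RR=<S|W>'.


t=6: phase=(4,4,12,12) vs β=11 → FL=S FR=S RL=W RR=W
t=17: phase=(15,15,7,7) vs β=11 → FL=W FR=W RL=S RR=S
t=18: phase=(0,0,8,8) vs β=11 → FL=S FR=S RL=S RR=S
t=23: phase=(5,5,13,13) vs β=11 → FL=S FR=S RL=W RR=W
t=30: phase=(12,12,4,4) vs β=11 → FL=W FR=W RL=S RR=S

t=6: FL=S FR=S RL=W RR=W
t=17: FL=W FR=W RL=S RR=S
t=18: FL=S FR=S RL=S RR=S
t=23: FL=S FR=S RL=W RR=W
t=30: FL=W FR=W RL=S RR=S


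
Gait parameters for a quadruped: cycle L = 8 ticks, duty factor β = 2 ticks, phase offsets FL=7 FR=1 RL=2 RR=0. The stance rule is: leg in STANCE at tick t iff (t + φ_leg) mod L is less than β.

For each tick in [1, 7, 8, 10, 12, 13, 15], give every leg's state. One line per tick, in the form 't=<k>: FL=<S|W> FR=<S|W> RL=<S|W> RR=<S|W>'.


t=1: FL=S FR=W RL=W RR=S
t=7: FL=W FR=S RL=S RR=W
t=8: FL=W FR=S RL=W RR=S
t=10: FL=S FR=W RL=W RR=W
t=12: FL=W FR=W RL=W RR=W
t=13: FL=W FR=W RL=W RR=W
t=15: FL=W FR=S RL=S RR=W

t=1: phase=(0,2,3,1) vs β=2 → FL=S FR=W RL=W RR=S
t=7: phase=(6,0,1,7) vs β=2 → FL=W FR=S RL=S RR=W
t=8: phase=(7,1,2,0) vs β=2 → FL=W FR=S RL=W RR=S
t=10: phase=(1,3,4,2) vs β=2 → FL=S FR=W RL=W RR=W
t=12: phase=(3,5,6,4) vs β=2 → FL=W FR=W RL=W RR=W
t=13: phase=(4,6,7,5) vs β=2 → FL=W FR=W RL=W RR=W
t=15: phase=(6,0,1,7) vs β=2 → FL=W FR=S RL=S RR=W


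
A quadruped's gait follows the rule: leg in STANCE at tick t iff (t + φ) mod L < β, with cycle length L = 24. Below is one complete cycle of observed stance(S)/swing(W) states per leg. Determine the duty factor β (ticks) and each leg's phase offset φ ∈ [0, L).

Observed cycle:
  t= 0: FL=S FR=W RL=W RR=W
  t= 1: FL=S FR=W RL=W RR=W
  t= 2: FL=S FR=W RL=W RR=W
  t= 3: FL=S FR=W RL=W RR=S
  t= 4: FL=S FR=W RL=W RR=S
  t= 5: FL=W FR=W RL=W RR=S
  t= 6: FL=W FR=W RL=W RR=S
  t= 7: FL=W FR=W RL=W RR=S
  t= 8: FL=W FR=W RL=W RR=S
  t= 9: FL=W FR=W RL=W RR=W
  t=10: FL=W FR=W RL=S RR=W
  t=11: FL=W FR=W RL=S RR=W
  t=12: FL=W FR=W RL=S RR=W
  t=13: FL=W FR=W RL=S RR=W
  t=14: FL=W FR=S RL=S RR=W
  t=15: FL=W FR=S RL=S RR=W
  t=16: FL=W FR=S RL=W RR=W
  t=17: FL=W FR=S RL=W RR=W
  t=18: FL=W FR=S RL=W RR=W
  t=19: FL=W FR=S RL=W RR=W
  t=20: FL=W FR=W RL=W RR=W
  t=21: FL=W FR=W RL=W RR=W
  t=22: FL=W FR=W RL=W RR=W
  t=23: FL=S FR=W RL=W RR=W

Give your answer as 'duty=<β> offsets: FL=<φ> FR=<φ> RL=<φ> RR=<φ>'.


duty=6 offsets: FL=1 FR=10 RL=14 RR=21

duty β = stance ticks per leg = 6
FL: stance ticks = 6; W→S at t=23 → φ=1
FR: stance ticks = 6; W→S at t=14 → φ=10
RL: stance ticks = 6; W→S at t=10 → φ=14
RR: stance ticks = 6; W→S at t=3 → φ=21


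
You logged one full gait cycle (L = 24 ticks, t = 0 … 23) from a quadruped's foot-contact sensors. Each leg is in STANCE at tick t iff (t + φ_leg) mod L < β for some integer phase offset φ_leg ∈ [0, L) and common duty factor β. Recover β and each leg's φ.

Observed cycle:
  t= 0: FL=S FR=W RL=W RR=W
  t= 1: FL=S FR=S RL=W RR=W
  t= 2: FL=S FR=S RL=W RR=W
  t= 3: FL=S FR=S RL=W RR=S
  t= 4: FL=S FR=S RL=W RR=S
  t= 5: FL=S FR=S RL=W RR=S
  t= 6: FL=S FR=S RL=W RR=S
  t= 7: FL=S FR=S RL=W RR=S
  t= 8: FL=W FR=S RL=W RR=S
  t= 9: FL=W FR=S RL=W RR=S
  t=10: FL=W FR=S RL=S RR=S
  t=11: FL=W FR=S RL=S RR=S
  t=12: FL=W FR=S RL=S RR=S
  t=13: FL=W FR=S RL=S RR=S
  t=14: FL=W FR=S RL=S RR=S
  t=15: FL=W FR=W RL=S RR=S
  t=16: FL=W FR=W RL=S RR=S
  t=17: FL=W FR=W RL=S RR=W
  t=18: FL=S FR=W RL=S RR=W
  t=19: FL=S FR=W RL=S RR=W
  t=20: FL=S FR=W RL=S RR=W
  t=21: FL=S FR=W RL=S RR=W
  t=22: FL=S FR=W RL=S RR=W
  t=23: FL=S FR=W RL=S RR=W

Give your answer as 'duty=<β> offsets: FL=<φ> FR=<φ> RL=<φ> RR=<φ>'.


duty β = stance ticks per leg = 14
FL: stance ticks = 14; W→S at t=18 → φ=6
FR: stance ticks = 14; W→S at t=1 → φ=23
RL: stance ticks = 14; W→S at t=10 → φ=14
RR: stance ticks = 14; W→S at t=3 → φ=21

duty=14 offsets: FL=6 FR=23 RL=14 RR=21


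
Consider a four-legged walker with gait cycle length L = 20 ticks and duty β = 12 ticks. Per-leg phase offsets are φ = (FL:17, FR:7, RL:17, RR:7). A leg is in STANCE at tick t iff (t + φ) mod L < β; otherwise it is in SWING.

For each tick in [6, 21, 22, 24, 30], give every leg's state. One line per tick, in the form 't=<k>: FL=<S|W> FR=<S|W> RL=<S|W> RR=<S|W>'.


t=6: FL=S FR=W RL=S RR=W
t=21: FL=W FR=S RL=W RR=S
t=22: FL=W FR=S RL=W RR=S
t=24: FL=S FR=S RL=S RR=S
t=30: FL=S FR=W RL=S RR=W

t=6: phase=(3,13,3,13) vs β=12 → FL=S FR=W RL=S RR=W
t=21: phase=(18,8,18,8) vs β=12 → FL=W FR=S RL=W RR=S
t=22: phase=(19,9,19,9) vs β=12 → FL=W FR=S RL=W RR=S
t=24: phase=(1,11,1,11) vs β=12 → FL=S FR=S RL=S RR=S
t=30: phase=(7,17,7,17) vs β=12 → FL=S FR=W RL=S RR=W


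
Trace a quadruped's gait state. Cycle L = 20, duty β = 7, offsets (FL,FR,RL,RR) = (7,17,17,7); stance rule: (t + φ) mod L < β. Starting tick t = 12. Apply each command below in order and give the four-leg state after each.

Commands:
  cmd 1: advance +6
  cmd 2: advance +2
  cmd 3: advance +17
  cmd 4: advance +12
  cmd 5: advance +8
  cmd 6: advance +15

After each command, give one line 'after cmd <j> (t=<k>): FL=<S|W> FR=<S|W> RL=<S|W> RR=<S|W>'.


start t=12: FL=W FR=W RL=W RR=W
cmd 1: advance +6 → t=18, phase=(5,15,15,5) → FL=S FR=W RL=W RR=S
cmd 2: advance +2 → t=20, phase=(7,17,17,7) → FL=W FR=W RL=W RR=W
cmd 3: advance +17 → t=37, phase=(4,14,14,4) → FL=S FR=W RL=W RR=S
cmd 4: advance +12 → t=49, phase=(16,6,6,16) → FL=W FR=S RL=S RR=W
cmd 5: advance +8 → t=57, phase=(4,14,14,4) → FL=S FR=W RL=W RR=S
cmd 6: advance +15 → t=72, phase=(19,9,9,19) → FL=W FR=W RL=W RR=W

after cmd 1 (t=18): FL=S FR=W RL=W RR=S
after cmd 2 (t=20): FL=W FR=W RL=W RR=W
after cmd 3 (t=37): FL=S FR=W RL=W RR=S
after cmd 4 (t=49): FL=W FR=S RL=S RR=W
after cmd 5 (t=57): FL=S FR=W RL=W RR=S
after cmd 6 (t=72): FL=W FR=W RL=W RR=W


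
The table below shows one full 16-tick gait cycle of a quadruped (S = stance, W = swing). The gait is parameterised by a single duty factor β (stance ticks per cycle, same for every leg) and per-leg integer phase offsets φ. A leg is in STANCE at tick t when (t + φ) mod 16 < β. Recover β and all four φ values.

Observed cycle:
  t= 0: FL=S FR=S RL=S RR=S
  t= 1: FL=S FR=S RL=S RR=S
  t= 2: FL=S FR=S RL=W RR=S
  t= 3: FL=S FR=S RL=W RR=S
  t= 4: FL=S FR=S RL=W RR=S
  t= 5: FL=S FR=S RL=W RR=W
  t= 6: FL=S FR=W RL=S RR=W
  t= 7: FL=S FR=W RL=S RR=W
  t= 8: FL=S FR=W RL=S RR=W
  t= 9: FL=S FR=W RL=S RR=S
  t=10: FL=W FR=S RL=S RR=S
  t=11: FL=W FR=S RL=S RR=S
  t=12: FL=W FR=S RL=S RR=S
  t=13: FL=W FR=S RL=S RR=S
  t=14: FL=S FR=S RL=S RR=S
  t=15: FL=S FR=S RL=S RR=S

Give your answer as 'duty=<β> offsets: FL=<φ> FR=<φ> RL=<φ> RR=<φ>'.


duty β = stance ticks per leg = 12
FL: stance ticks = 12; W→S at t=14 → φ=2
FR: stance ticks = 12; W→S at t=10 → φ=6
RL: stance ticks = 12; W→S at t=6 → φ=10
RR: stance ticks = 12; W→S at t=9 → φ=7

duty=12 offsets: FL=2 FR=6 RL=10 RR=7


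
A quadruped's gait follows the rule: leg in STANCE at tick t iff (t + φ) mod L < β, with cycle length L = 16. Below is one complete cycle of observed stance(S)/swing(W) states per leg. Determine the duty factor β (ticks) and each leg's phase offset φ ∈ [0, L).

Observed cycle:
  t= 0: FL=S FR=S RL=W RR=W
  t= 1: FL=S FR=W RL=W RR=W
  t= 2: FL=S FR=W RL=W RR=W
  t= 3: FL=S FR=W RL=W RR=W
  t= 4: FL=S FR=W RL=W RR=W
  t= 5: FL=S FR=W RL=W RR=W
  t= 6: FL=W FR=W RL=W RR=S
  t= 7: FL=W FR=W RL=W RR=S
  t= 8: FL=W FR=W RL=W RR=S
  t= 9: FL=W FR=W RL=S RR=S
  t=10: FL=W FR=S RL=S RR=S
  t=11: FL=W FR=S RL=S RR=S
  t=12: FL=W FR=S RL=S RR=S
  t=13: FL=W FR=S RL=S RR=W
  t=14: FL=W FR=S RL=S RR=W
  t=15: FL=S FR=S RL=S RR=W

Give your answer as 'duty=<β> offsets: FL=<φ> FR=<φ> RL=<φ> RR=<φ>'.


duty β = stance ticks per leg = 7
FL: stance ticks = 7; W→S at t=15 → φ=1
FR: stance ticks = 7; W→S at t=10 → φ=6
RL: stance ticks = 7; W→S at t=9 → φ=7
RR: stance ticks = 7; W→S at t=6 → φ=10

duty=7 offsets: FL=1 FR=6 RL=7 RR=10


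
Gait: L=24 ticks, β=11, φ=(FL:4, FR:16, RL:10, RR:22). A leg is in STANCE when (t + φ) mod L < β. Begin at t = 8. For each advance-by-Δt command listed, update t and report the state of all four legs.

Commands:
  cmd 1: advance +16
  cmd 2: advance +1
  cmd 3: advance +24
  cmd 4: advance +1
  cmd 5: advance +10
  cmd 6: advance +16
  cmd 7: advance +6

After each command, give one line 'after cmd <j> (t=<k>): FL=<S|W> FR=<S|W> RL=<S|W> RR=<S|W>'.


start t=8: FL=W FR=S RL=W RR=S
cmd 1: advance +16 → t=24, phase=(4,16,10,22) → FL=S FR=W RL=S RR=W
cmd 2: advance +1 → t=25, phase=(5,17,11,23) → FL=S FR=W RL=W RR=W
cmd 3: advance +24 → t=49, phase=(5,17,11,23) → FL=S FR=W RL=W RR=W
cmd 4: advance +1 → t=50, phase=(6,18,12,0) → FL=S FR=W RL=W RR=S
cmd 5: advance +10 → t=60, phase=(16,4,22,10) → FL=W FR=S RL=W RR=S
cmd 6: advance +16 → t=76, phase=(8,20,14,2) → FL=S FR=W RL=W RR=S
cmd 7: advance +6 → t=82, phase=(14,2,20,8) → FL=W FR=S RL=W RR=S

after cmd 1 (t=24): FL=S FR=W RL=S RR=W
after cmd 2 (t=25): FL=S FR=W RL=W RR=W
after cmd 3 (t=49): FL=S FR=W RL=W RR=W
after cmd 4 (t=50): FL=S FR=W RL=W RR=S
after cmd 5 (t=60): FL=W FR=S RL=W RR=S
after cmd 6 (t=76): FL=S FR=W RL=W RR=S
after cmd 7 (t=82): FL=W FR=S RL=W RR=S


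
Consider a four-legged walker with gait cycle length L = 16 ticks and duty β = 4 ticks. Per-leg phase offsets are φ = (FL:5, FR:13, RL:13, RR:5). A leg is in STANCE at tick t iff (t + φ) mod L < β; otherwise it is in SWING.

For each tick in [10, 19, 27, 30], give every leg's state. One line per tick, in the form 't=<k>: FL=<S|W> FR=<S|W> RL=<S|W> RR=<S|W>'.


t=10: phase=(15,7,7,15) vs β=4 → FL=W FR=W RL=W RR=W
t=19: phase=(8,0,0,8) vs β=4 → FL=W FR=S RL=S RR=W
t=27: phase=(0,8,8,0) vs β=4 → FL=S FR=W RL=W RR=S
t=30: phase=(3,11,11,3) vs β=4 → FL=S FR=W RL=W RR=S

t=10: FL=W FR=W RL=W RR=W
t=19: FL=W FR=S RL=S RR=W
t=27: FL=S FR=W RL=W RR=S
t=30: FL=S FR=W RL=W RR=S


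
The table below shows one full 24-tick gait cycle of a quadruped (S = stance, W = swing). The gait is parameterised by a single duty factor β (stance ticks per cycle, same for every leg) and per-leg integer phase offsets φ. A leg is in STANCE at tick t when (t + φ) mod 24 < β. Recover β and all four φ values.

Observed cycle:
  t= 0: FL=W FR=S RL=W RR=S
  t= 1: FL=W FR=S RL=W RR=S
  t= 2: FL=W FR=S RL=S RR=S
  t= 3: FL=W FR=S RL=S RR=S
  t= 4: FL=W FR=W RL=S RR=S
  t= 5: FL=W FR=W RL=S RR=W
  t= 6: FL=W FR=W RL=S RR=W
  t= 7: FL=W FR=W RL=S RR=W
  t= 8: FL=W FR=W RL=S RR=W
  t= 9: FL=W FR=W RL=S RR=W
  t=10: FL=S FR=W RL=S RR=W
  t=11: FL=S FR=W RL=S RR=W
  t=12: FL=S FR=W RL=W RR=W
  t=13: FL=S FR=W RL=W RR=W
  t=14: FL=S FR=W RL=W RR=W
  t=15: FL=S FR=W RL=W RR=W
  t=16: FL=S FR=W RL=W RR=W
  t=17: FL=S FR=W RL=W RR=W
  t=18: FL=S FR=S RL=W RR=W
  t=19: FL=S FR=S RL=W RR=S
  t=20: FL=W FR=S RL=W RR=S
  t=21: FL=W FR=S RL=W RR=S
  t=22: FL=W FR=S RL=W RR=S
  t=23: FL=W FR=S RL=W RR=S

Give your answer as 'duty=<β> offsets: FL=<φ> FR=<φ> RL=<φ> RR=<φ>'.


duty β = stance ticks per leg = 10
FL: stance ticks = 10; W→S at t=10 → φ=14
FR: stance ticks = 10; W→S at t=18 → φ=6
RL: stance ticks = 10; W→S at t=2 → φ=22
RR: stance ticks = 10; W→S at t=19 → φ=5

duty=10 offsets: FL=14 FR=6 RL=22 RR=5


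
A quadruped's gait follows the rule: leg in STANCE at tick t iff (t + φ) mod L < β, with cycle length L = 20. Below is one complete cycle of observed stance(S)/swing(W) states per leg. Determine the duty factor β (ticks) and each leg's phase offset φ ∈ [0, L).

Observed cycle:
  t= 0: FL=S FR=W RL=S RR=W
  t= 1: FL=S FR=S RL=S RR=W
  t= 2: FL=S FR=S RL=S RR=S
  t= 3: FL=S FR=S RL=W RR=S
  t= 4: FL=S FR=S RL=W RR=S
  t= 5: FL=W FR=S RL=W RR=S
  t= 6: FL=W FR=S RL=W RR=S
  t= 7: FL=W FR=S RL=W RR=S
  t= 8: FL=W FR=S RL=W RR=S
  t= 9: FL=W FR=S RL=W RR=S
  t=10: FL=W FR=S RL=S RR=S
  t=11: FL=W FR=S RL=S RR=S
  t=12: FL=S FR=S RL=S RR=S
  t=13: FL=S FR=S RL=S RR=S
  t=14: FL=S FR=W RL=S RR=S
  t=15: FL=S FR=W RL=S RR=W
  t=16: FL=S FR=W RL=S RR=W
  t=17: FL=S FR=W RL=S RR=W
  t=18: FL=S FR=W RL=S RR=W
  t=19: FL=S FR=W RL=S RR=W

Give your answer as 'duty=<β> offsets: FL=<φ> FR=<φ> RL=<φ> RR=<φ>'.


duty β = stance ticks per leg = 13
FL: stance ticks = 13; W→S at t=12 → φ=8
FR: stance ticks = 13; W→S at t=1 → φ=19
RL: stance ticks = 13; W→S at t=10 → φ=10
RR: stance ticks = 13; W→S at t=2 → φ=18

duty=13 offsets: FL=8 FR=19 RL=10 RR=18


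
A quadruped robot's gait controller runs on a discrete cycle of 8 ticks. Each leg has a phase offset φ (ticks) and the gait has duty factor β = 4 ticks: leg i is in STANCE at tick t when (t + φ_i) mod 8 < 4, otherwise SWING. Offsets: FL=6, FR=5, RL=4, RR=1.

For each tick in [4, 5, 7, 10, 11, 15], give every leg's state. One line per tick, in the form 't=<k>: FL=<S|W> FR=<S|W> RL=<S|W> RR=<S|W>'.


t=4: FL=S FR=S RL=S RR=W
t=5: FL=S FR=S RL=S RR=W
t=7: FL=W FR=W RL=S RR=S
t=10: FL=S FR=W RL=W RR=S
t=11: FL=S FR=S RL=W RR=W
t=15: FL=W FR=W RL=S RR=S

t=4: phase=(2,1,0,5) vs β=4 → FL=S FR=S RL=S RR=W
t=5: phase=(3,2,1,6) vs β=4 → FL=S FR=S RL=S RR=W
t=7: phase=(5,4,3,0) vs β=4 → FL=W FR=W RL=S RR=S
t=10: phase=(0,7,6,3) vs β=4 → FL=S FR=W RL=W RR=S
t=11: phase=(1,0,7,4) vs β=4 → FL=S FR=S RL=W RR=W
t=15: phase=(5,4,3,0) vs β=4 → FL=W FR=W RL=S RR=S


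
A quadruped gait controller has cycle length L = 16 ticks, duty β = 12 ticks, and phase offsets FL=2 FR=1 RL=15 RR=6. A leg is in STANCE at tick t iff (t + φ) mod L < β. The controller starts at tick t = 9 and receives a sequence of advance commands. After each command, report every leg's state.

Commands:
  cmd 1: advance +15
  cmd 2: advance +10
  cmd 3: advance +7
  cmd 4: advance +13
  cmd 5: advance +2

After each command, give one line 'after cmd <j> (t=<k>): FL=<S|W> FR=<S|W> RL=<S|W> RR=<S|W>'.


after cmd 1 (t=24): FL=S FR=S RL=S RR=W
after cmd 2 (t=34): FL=S FR=S RL=S RR=S
after cmd 3 (t=41): FL=S FR=S RL=S RR=W
after cmd 4 (t=54): FL=S FR=S RL=S RR=W
after cmd 5 (t=56): FL=S FR=S RL=S RR=W

start t=9: FL=S FR=S RL=S RR=W
cmd 1: advance +15 → t=24, phase=(10,9,7,14) → FL=S FR=S RL=S RR=W
cmd 2: advance +10 → t=34, phase=(4,3,1,8) → FL=S FR=S RL=S RR=S
cmd 3: advance +7 → t=41, phase=(11,10,8,15) → FL=S FR=S RL=S RR=W
cmd 4: advance +13 → t=54, phase=(8,7,5,12) → FL=S FR=S RL=S RR=W
cmd 5: advance +2 → t=56, phase=(10,9,7,14) → FL=S FR=S RL=S RR=W


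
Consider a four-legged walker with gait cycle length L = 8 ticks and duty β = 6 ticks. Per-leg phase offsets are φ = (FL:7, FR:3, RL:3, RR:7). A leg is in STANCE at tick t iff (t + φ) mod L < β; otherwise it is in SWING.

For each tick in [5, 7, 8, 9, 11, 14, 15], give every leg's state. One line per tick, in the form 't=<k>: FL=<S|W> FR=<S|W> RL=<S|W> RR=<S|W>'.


t=5: FL=S FR=S RL=S RR=S
t=7: FL=W FR=S RL=S RR=W
t=8: FL=W FR=S RL=S RR=W
t=9: FL=S FR=S RL=S RR=S
t=11: FL=S FR=W RL=W RR=S
t=14: FL=S FR=S RL=S RR=S
t=15: FL=W FR=S RL=S RR=W

t=5: phase=(4,0,0,4) vs β=6 → FL=S FR=S RL=S RR=S
t=7: phase=(6,2,2,6) vs β=6 → FL=W FR=S RL=S RR=W
t=8: phase=(7,3,3,7) vs β=6 → FL=W FR=S RL=S RR=W
t=9: phase=(0,4,4,0) vs β=6 → FL=S FR=S RL=S RR=S
t=11: phase=(2,6,6,2) vs β=6 → FL=S FR=W RL=W RR=S
t=14: phase=(5,1,1,5) vs β=6 → FL=S FR=S RL=S RR=S
t=15: phase=(6,2,2,6) vs β=6 → FL=W FR=S RL=S RR=W


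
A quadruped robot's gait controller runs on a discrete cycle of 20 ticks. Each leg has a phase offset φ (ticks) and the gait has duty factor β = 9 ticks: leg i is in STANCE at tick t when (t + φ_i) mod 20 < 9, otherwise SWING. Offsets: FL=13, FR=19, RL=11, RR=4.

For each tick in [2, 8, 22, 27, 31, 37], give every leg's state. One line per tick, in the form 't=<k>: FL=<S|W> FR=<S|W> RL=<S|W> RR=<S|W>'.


t=2: phase=(15,1,13,6) vs β=9 → FL=W FR=S RL=W RR=S
t=8: phase=(1,7,19,12) vs β=9 → FL=S FR=S RL=W RR=W
t=22: phase=(15,1,13,6) vs β=9 → FL=W FR=S RL=W RR=S
t=27: phase=(0,6,18,11) vs β=9 → FL=S FR=S RL=W RR=W
t=31: phase=(4,10,2,15) vs β=9 → FL=S FR=W RL=S RR=W
t=37: phase=(10,16,8,1) vs β=9 → FL=W FR=W RL=S RR=S

t=2: FL=W FR=S RL=W RR=S
t=8: FL=S FR=S RL=W RR=W
t=22: FL=W FR=S RL=W RR=S
t=27: FL=S FR=S RL=W RR=W
t=31: FL=S FR=W RL=S RR=W
t=37: FL=W FR=W RL=S RR=S


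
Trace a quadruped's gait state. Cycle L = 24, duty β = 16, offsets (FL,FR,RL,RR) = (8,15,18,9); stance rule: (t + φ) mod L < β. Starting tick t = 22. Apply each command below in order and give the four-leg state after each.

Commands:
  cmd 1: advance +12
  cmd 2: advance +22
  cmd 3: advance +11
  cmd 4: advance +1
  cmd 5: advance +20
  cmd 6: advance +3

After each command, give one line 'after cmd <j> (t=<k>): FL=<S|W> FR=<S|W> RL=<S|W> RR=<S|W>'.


start t=22: FL=S FR=S RL=W RR=S
cmd 1: advance +12 → t=34, phase=(18,1,4,19) → FL=W FR=S RL=S RR=W
cmd 2: advance +22 → t=56, phase=(16,23,2,17) → FL=W FR=W RL=S RR=W
cmd 3: advance +11 → t=67, phase=(3,10,13,4) → FL=S FR=S RL=S RR=S
cmd 4: advance +1 → t=68, phase=(4,11,14,5) → FL=S FR=S RL=S RR=S
cmd 5: advance +20 → t=88, phase=(0,7,10,1) → FL=S FR=S RL=S RR=S
cmd 6: advance +3 → t=91, phase=(3,10,13,4) → FL=S FR=S RL=S RR=S

after cmd 1 (t=34): FL=W FR=S RL=S RR=W
after cmd 2 (t=56): FL=W FR=W RL=S RR=W
after cmd 3 (t=67): FL=S FR=S RL=S RR=S
after cmd 4 (t=68): FL=S FR=S RL=S RR=S
after cmd 5 (t=88): FL=S FR=S RL=S RR=S
after cmd 6 (t=91): FL=S FR=S RL=S RR=S


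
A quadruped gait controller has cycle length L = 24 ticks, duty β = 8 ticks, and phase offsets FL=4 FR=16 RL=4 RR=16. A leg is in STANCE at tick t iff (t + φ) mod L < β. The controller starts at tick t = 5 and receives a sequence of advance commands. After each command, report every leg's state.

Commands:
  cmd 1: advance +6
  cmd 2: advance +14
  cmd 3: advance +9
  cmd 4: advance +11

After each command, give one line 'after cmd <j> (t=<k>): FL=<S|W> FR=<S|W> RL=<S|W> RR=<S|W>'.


start t=5: FL=W FR=W RL=W RR=W
cmd 1: advance +6 → t=11, phase=(15,3,15,3) → FL=W FR=S RL=W RR=S
cmd 2: advance +14 → t=25, phase=(5,17,5,17) → FL=S FR=W RL=S RR=W
cmd 3: advance +9 → t=34, phase=(14,2,14,2) → FL=W FR=S RL=W RR=S
cmd 4: advance +11 → t=45, phase=(1,13,1,13) → FL=S FR=W RL=S RR=W

after cmd 1 (t=11): FL=W FR=S RL=W RR=S
after cmd 2 (t=25): FL=S FR=W RL=S RR=W
after cmd 3 (t=34): FL=W FR=S RL=W RR=S
after cmd 4 (t=45): FL=S FR=W RL=S RR=W


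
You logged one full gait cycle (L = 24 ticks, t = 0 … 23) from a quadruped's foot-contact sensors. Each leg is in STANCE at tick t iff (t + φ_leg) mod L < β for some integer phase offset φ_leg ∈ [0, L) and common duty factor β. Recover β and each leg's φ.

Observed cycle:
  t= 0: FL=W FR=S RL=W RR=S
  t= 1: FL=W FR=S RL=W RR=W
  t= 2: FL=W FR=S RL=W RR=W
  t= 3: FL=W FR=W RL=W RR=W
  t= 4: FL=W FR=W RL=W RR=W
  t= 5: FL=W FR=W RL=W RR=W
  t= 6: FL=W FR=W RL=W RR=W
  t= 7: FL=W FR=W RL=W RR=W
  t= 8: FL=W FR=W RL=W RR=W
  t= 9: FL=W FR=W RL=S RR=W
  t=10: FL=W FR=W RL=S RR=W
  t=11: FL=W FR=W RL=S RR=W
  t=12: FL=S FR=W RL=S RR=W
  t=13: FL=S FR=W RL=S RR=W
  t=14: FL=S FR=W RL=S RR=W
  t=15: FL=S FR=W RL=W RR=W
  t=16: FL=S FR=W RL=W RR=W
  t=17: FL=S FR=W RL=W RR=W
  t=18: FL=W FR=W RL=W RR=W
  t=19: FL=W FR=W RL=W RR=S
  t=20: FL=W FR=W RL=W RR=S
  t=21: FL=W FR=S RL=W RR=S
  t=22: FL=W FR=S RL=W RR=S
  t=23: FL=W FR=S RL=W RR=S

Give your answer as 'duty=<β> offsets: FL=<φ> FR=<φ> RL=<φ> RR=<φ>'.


duty=6 offsets: FL=12 FR=3 RL=15 RR=5

duty β = stance ticks per leg = 6
FL: stance ticks = 6; W→S at t=12 → φ=12
FR: stance ticks = 6; W→S at t=21 → φ=3
RL: stance ticks = 6; W→S at t=9 → φ=15
RR: stance ticks = 6; W→S at t=19 → φ=5


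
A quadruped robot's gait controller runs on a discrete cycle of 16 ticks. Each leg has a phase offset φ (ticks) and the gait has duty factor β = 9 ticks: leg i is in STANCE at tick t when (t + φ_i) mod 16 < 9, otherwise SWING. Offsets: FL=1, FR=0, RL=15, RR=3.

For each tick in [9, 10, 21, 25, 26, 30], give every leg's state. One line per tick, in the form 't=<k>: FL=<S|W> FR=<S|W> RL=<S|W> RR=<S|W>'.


t=9: FL=W FR=W RL=S RR=W
t=10: FL=W FR=W RL=W RR=W
t=21: FL=S FR=S RL=S RR=S
t=25: FL=W FR=W RL=S RR=W
t=26: FL=W FR=W RL=W RR=W
t=30: FL=W FR=W RL=W RR=S

t=9: phase=(10,9,8,12) vs β=9 → FL=W FR=W RL=S RR=W
t=10: phase=(11,10,9,13) vs β=9 → FL=W FR=W RL=W RR=W
t=21: phase=(6,5,4,8) vs β=9 → FL=S FR=S RL=S RR=S
t=25: phase=(10,9,8,12) vs β=9 → FL=W FR=W RL=S RR=W
t=26: phase=(11,10,9,13) vs β=9 → FL=W FR=W RL=W RR=W
t=30: phase=(15,14,13,1) vs β=9 → FL=W FR=W RL=W RR=S


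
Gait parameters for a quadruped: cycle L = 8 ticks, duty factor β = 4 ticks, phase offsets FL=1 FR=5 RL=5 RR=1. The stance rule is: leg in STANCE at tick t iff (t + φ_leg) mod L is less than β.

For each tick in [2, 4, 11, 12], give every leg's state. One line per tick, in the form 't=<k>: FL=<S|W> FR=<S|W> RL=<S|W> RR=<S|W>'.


t=2: FL=S FR=W RL=W RR=S
t=4: FL=W FR=S RL=S RR=W
t=11: FL=W FR=S RL=S RR=W
t=12: FL=W FR=S RL=S RR=W

t=2: phase=(3,7,7,3) vs β=4 → FL=S FR=W RL=W RR=S
t=4: phase=(5,1,1,5) vs β=4 → FL=W FR=S RL=S RR=W
t=11: phase=(4,0,0,4) vs β=4 → FL=W FR=S RL=S RR=W
t=12: phase=(5,1,1,5) vs β=4 → FL=W FR=S RL=S RR=W


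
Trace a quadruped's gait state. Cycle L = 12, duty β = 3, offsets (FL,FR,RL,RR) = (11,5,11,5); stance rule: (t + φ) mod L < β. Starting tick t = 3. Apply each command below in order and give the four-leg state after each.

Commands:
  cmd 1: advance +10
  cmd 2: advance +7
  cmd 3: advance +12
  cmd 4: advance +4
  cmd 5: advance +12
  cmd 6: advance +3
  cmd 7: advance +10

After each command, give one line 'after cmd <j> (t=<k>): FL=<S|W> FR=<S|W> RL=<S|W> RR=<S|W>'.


after cmd 1 (t=13): FL=S FR=W RL=S RR=W
after cmd 2 (t=20): FL=W FR=S RL=W RR=S
after cmd 3 (t=32): FL=W FR=S RL=W RR=S
after cmd 4 (t=36): FL=W FR=W RL=W RR=W
after cmd 5 (t=48): FL=W FR=W RL=W RR=W
after cmd 6 (t=51): FL=S FR=W RL=S RR=W
after cmd 7 (t=61): FL=S FR=W RL=S RR=W

start t=3: FL=S FR=W RL=S RR=W
cmd 1: advance +10 → t=13, phase=(0,6,0,6) → FL=S FR=W RL=S RR=W
cmd 2: advance +7 → t=20, phase=(7,1,7,1) → FL=W FR=S RL=W RR=S
cmd 3: advance +12 → t=32, phase=(7,1,7,1) → FL=W FR=S RL=W RR=S
cmd 4: advance +4 → t=36, phase=(11,5,11,5) → FL=W FR=W RL=W RR=W
cmd 5: advance +12 → t=48, phase=(11,5,11,5) → FL=W FR=W RL=W RR=W
cmd 6: advance +3 → t=51, phase=(2,8,2,8) → FL=S FR=W RL=S RR=W
cmd 7: advance +10 → t=61, phase=(0,6,0,6) → FL=S FR=W RL=S RR=W


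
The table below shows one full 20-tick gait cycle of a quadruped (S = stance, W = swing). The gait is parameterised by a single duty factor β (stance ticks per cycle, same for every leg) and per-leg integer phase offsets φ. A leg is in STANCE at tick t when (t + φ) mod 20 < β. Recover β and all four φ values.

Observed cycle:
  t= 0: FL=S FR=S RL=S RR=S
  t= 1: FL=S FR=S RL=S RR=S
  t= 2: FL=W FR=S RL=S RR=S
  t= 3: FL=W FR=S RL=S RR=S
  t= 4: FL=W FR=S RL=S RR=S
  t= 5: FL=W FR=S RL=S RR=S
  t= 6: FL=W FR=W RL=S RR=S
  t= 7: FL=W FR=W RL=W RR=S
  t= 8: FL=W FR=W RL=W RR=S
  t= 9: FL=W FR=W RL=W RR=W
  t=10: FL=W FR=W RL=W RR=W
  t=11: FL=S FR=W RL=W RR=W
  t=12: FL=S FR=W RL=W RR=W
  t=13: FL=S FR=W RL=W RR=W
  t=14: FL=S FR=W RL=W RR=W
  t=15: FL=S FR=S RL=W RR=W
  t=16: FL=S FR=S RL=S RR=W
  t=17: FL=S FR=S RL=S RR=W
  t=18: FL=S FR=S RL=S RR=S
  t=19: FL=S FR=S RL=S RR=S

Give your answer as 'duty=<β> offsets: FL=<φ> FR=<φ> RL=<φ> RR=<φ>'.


duty=11 offsets: FL=9 FR=5 RL=4 RR=2

duty β = stance ticks per leg = 11
FL: stance ticks = 11; W→S at t=11 → φ=9
FR: stance ticks = 11; W→S at t=15 → φ=5
RL: stance ticks = 11; W→S at t=16 → φ=4
RR: stance ticks = 11; W→S at t=18 → φ=2


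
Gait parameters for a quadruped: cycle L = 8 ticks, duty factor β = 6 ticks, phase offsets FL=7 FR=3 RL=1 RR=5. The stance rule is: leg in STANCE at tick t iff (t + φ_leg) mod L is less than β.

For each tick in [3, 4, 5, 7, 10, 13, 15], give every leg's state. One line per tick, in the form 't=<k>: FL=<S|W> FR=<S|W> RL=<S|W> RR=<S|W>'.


t=3: FL=S FR=W RL=S RR=S
t=4: FL=S FR=W RL=S RR=S
t=5: FL=S FR=S RL=W RR=S
t=7: FL=W FR=S RL=S RR=S
t=10: FL=S FR=S RL=S RR=W
t=13: FL=S FR=S RL=W RR=S
t=15: FL=W FR=S RL=S RR=S

t=3: phase=(2,6,4,0) vs β=6 → FL=S FR=W RL=S RR=S
t=4: phase=(3,7,5,1) vs β=6 → FL=S FR=W RL=S RR=S
t=5: phase=(4,0,6,2) vs β=6 → FL=S FR=S RL=W RR=S
t=7: phase=(6,2,0,4) vs β=6 → FL=W FR=S RL=S RR=S
t=10: phase=(1,5,3,7) vs β=6 → FL=S FR=S RL=S RR=W
t=13: phase=(4,0,6,2) vs β=6 → FL=S FR=S RL=W RR=S
t=15: phase=(6,2,0,4) vs β=6 → FL=W FR=S RL=S RR=S


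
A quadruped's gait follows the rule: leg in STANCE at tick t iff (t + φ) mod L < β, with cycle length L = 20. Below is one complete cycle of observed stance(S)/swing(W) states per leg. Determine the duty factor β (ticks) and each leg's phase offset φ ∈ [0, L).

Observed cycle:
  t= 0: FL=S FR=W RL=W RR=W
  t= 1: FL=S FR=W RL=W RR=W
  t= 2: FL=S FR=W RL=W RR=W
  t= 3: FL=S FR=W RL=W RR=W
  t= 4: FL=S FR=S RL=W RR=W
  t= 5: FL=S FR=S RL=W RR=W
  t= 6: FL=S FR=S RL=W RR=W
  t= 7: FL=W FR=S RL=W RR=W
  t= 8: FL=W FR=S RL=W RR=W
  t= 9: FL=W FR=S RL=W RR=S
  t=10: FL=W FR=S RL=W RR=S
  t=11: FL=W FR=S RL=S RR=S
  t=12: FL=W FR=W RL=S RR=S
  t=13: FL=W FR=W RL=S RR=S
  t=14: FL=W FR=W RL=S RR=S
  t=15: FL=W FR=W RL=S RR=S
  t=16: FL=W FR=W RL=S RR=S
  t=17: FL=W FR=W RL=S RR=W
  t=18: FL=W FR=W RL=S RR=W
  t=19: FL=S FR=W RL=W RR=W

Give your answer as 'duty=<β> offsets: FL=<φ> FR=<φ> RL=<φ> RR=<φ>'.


duty β = stance ticks per leg = 8
FL: stance ticks = 8; W→S at t=19 → φ=1
FR: stance ticks = 8; W→S at t=4 → φ=16
RL: stance ticks = 8; W→S at t=11 → φ=9
RR: stance ticks = 8; W→S at t=9 → φ=11

duty=8 offsets: FL=1 FR=16 RL=9 RR=11


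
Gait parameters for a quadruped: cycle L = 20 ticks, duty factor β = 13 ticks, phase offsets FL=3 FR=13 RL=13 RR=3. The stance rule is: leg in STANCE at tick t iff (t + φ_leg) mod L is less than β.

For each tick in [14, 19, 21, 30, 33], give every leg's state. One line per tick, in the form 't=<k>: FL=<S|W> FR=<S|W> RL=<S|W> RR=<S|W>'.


t=14: phase=(17,7,7,17) vs β=13 → FL=W FR=S RL=S RR=W
t=19: phase=(2,12,12,2) vs β=13 → FL=S FR=S RL=S RR=S
t=21: phase=(4,14,14,4) vs β=13 → FL=S FR=W RL=W RR=S
t=30: phase=(13,3,3,13) vs β=13 → FL=W FR=S RL=S RR=W
t=33: phase=(16,6,6,16) vs β=13 → FL=W FR=S RL=S RR=W

t=14: FL=W FR=S RL=S RR=W
t=19: FL=S FR=S RL=S RR=S
t=21: FL=S FR=W RL=W RR=S
t=30: FL=W FR=S RL=S RR=W
t=33: FL=W FR=S RL=S RR=W


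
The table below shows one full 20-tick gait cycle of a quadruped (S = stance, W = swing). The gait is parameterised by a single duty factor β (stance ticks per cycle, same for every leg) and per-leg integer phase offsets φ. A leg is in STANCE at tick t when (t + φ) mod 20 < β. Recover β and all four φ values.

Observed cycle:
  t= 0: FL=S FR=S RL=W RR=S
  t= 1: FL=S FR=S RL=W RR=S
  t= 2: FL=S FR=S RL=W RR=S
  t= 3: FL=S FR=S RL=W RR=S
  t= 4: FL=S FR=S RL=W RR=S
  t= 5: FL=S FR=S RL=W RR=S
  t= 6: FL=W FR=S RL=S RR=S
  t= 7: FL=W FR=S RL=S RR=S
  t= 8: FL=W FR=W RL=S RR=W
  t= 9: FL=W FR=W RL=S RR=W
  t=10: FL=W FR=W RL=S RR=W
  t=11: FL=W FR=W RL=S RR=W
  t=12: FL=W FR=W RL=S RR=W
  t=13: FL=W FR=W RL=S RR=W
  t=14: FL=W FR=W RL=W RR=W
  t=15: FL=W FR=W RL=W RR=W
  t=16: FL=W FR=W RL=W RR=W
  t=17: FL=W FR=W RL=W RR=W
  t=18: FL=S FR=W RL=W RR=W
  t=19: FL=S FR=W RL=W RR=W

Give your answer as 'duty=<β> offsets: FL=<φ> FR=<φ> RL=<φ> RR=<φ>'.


duty=8 offsets: FL=2 FR=0 RL=14 RR=0

duty β = stance ticks per leg = 8
FL: stance ticks = 8; W→S at t=18 → φ=2
FR: stance ticks = 8; W→S at t=0 → φ=0
RL: stance ticks = 8; W→S at t=6 → φ=14
RR: stance ticks = 8; W→S at t=0 → φ=0


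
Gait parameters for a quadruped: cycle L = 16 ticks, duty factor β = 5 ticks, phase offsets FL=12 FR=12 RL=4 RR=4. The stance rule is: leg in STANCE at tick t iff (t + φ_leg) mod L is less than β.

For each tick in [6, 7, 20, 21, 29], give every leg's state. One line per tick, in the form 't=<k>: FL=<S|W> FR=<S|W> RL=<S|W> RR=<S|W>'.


t=6: phase=(2,2,10,10) vs β=5 → FL=S FR=S RL=W RR=W
t=7: phase=(3,3,11,11) vs β=5 → FL=S FR=S RL=W RR=W
t=20: phase=(0,0,8,8) vs β=5 → FL=S FR=S RL=W RR=W
t=21: phase=(1,1,9,9) vs β=5 → FL=S FR=S RL=W RR=W
t=29: phase=(9,9,1,1) vs β=5 → FL=W FR=W RL=S RR=S

t=6: FL=S FR=S RL=W RR=W
t=7: FL=S FR=S RL=W RR=W
t=20: FL=S FR=S RL=W RR=W
t=21: FL=S FR=S RL=W RR=W
t=29: FL=W FR=W RL=S RR=S


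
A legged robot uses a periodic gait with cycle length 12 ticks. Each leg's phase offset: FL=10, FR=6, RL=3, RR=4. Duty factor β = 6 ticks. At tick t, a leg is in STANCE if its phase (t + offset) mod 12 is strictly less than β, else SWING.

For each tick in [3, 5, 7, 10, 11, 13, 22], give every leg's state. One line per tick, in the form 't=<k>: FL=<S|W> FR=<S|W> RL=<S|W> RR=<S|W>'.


t=3: phase=(1,9,6,7) vs β=6 → FL=S FR=W RL=W RR=W
t=5: phase=(3,11,8,9) vs β=6 → FL=S FR=W RL=W RR=W
t=7: phase=(5,1,10,11) vs β=6 → FL=S FR=S RL=W RR=W
t=10: phase=(8,4,1,2) vs β=6 → FL=W FR=S RL=S RR=S
t=11: phase=(9,5,2,3) vs β=6 → FL=W FR=S RL=S RR=S
t=13: phase=(11,7,4,5) vs β=6 → FL=W FR=W RL=S RR=S
t=22: phase=(8,4,1,2) vs β=6 → FL=W FR=S RL=S RR=S

t=3: FL=S FR=W RL=W RR=W
t=5: FL=S FR=W RL=W RR=W
t=7: FL=S FR=S RL=W RR=W
t=10: FL=W FR=S RL=S RR=S
t=11: FL=W FR=S RL=S RR=S
t=13: FL=W FR=W RL=S RR=S
t=22: FL=W FR=S RL=S RR=S


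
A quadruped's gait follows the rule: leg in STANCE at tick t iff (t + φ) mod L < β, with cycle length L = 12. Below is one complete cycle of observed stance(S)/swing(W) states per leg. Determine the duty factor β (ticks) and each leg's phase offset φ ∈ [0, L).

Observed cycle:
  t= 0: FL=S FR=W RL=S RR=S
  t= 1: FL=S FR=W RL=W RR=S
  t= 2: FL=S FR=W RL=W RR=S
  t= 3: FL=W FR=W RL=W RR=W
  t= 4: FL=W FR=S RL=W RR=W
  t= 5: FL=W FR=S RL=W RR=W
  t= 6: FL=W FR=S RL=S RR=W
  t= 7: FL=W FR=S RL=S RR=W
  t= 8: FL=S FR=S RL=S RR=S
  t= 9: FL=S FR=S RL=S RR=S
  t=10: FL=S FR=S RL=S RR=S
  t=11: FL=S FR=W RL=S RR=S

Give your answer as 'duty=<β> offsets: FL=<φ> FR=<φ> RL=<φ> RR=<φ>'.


duty β = stance ticks per leg = 7
FL: stance ticks = 7; W→S at t=8 → φ=4
FR: stance ticks = 7; W→S at t=4 → φ=8
RL: stance ticks = 7; W→S at t=6 → φ=6
RR: stance ticks = 7; W→S at t=8 → φ=4

duty=7 offsets: FL=4 FR=8 RL=6 RR=4


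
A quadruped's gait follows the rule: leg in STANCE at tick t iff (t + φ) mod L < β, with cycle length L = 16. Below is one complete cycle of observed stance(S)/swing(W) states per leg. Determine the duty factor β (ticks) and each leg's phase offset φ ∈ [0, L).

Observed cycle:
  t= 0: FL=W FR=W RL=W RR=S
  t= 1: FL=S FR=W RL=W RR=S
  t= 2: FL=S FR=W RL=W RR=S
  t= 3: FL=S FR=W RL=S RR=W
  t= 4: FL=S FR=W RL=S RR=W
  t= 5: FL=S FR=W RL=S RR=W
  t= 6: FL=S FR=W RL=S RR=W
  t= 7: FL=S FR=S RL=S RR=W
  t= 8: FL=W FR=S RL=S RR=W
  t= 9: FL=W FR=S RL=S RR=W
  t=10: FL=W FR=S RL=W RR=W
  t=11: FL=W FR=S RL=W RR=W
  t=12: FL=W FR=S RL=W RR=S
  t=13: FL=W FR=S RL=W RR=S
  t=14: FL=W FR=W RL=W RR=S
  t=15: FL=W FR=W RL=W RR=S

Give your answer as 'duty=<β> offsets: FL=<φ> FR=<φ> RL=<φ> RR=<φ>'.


duty=7 offsets: FL=15 FR=9 RL=13 RR=4

duty β = stance ticks per leg = 7
FL: stance ticks = 7; W→S at t=1 → φ=15
FR: stance ticks = 7; W→S at t=7 → φ=9
RL: stance ticks = 7; W→S at t=3 → φ=13
RR: stance ticks = 7; W→S at t=12 → φ=4
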